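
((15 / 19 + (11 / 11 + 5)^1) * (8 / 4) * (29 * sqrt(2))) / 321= 2494 * sqrt(2) / 2033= 1.73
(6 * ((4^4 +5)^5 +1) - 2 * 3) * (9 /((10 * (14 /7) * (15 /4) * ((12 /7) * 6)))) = 8478139861107 /100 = 84781398611.07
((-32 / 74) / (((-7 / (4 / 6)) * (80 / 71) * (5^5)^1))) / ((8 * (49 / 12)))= 71 / 198296875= 0.00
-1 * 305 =-305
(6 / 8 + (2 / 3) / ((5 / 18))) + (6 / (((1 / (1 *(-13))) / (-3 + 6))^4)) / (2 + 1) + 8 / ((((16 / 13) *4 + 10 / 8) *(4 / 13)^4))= 4627029.73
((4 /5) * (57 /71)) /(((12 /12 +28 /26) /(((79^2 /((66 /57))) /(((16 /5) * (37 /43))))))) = 1259427559 /2080584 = 605.32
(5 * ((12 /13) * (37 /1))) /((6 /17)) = 6290 /13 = 483.85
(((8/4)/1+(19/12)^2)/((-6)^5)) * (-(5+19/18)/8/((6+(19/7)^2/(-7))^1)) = 24264163/273629601792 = 0.00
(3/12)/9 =1/36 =0.03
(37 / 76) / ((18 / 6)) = 37 / 228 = 0.16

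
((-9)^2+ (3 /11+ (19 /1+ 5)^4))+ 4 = 3650474 /11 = 331861.27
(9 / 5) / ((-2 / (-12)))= 54 / 5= 10.80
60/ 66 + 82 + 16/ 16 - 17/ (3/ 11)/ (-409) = 1134578/ 13497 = 84.06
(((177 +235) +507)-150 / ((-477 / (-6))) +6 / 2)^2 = 2378122756 / 2809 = 846608.31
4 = 4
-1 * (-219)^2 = -47961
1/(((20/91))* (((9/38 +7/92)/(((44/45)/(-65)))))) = -134596/615375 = -0.22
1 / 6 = 0.17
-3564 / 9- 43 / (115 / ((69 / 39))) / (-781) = -396.00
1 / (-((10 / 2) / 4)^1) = -4 / 5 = -0.80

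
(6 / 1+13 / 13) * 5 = 35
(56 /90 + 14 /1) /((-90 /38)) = -12502 /2025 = -6.17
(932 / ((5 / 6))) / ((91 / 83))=464136 / 455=1020.08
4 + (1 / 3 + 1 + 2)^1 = 22 / 3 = 7.33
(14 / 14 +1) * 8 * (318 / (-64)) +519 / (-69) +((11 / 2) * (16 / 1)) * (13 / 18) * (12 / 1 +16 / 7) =2379011 / 2898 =820.91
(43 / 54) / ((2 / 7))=301 / 108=2.79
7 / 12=0.58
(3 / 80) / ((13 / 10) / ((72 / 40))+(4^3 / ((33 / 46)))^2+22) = 121 / 25753720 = 0.00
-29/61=-0.48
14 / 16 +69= 69.88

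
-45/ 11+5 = 10/ 11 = 0.91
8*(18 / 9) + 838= 854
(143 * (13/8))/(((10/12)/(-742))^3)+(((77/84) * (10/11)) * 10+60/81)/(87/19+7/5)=-314461129225160449/1917000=-164038147743.95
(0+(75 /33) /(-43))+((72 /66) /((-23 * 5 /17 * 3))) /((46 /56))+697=871858248 /1251085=696.88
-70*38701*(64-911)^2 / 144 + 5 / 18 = -323918533265 / 24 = -13496605552.71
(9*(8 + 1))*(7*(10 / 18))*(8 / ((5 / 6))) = 3024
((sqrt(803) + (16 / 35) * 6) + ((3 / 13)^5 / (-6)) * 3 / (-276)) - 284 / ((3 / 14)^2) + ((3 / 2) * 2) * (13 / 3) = -132760900323757 / 21520142280 + sqrt(803) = -6140.81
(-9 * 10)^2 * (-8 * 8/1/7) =-518400/7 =-74057.14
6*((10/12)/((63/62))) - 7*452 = -199022/63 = -3159.08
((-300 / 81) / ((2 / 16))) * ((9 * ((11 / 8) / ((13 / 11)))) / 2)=-155.13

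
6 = 6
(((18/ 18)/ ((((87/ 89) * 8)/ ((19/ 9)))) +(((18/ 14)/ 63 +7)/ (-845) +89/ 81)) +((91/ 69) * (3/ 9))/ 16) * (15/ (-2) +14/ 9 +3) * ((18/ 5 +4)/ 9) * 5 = -50022759013439/ 2899136363760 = -17.25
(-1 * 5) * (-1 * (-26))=-130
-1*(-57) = 57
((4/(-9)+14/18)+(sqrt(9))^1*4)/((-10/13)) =-481/30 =-16.03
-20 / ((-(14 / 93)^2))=882.55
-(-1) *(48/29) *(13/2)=312/29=10.76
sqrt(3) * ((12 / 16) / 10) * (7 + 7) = 1.82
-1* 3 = -3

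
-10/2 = -5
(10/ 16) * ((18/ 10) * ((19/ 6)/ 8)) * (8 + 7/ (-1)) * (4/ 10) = 57/ 320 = 0.18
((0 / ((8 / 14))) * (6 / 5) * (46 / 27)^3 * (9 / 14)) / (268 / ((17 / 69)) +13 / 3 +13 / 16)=0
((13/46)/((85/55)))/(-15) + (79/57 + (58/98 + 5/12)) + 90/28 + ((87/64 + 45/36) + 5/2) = 3741298829/349460160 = 10.71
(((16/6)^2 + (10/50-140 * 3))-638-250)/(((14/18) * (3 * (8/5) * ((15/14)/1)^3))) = -2868019/10125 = -283.26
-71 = -71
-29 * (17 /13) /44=-493 /572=-0.86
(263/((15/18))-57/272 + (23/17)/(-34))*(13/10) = 94781791/231200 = 409.96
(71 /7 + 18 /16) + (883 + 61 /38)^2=15819782941 /20216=782537.74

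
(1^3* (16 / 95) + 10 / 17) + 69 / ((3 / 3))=112657 / 1615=69.76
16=16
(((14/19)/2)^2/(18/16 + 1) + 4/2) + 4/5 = 87878/30685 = 2.86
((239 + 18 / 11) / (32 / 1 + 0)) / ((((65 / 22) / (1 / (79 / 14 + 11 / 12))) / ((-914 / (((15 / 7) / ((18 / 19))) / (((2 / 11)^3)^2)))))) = -34141980096 / 6027603435425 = -0.01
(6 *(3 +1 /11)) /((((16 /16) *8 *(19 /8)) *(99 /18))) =408 /2299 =0.18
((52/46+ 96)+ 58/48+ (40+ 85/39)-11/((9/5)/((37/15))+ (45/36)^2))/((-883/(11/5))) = -632075807/1869240360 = -0.34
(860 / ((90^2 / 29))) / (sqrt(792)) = 1247*sqrt(22) / 53460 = 0.11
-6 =-6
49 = 49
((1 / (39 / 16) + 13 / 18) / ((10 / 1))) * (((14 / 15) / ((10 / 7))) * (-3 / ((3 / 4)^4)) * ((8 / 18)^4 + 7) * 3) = -7675984064 / 518154975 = -14.81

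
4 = 4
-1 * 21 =-21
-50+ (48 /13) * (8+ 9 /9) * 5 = 1510 /13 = 116.15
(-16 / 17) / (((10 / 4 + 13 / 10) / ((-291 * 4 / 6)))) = 15520 / 323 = 48.05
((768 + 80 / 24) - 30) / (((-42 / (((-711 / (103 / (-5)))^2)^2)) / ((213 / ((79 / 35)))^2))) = -25105204944311625000 / 112550881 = -223056494282.90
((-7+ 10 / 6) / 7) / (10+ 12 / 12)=-16 / 231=-0.07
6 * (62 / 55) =6.76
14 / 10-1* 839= -4188 / 5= -837.60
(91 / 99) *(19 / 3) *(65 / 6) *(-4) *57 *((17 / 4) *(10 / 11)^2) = -50505.54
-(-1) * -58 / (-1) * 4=232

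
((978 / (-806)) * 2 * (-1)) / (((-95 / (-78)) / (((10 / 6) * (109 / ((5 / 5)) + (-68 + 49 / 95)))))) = 7714464 / 55955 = 137.87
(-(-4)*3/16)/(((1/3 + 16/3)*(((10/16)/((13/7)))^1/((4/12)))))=78/595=0.13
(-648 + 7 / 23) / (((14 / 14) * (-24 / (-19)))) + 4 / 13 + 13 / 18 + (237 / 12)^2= -5238479 / 43056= -121.67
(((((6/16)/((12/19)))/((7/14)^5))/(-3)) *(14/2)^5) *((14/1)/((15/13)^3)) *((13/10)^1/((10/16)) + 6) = -1984052971628/253125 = -7838233.96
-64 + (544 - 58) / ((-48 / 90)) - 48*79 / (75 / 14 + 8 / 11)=-1598.48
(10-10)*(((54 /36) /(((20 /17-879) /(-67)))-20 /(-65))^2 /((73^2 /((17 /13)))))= 0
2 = 2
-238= -238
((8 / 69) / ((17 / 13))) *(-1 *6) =-208 / 391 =-0.53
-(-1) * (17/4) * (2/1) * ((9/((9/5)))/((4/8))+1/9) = 85.94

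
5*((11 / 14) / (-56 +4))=-55 / 728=-0.08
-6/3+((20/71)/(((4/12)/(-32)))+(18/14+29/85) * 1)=-1158162/42245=-27.42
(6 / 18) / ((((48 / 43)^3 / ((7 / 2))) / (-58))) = -16139921 / 331776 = -48.65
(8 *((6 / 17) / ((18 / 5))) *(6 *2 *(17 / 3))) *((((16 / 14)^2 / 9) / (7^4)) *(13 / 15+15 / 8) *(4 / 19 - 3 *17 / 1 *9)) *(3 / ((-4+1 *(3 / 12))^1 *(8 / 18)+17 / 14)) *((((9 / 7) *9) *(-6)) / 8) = -1415919744 / 6067327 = -233.37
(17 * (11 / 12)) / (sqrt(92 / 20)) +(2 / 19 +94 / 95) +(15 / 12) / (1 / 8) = 187 * sqrt(115) / 276 +1054 / 95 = 18.36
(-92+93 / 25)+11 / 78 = -88.14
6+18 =24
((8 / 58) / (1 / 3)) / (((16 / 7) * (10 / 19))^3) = 7057911 / 29696000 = 0.24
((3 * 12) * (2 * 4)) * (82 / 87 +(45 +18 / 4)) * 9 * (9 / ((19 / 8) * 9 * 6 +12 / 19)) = 864499392 / 94685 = 9130.27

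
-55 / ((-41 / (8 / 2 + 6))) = 550 / 41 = 13.41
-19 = -19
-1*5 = -5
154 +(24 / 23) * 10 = 3782 / 23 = 164.43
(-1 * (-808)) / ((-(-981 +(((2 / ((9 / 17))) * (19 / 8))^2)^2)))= -1357129728 / 9236836945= -0.15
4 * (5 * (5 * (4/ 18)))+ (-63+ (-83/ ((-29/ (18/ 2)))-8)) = -6008/ 261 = -23.02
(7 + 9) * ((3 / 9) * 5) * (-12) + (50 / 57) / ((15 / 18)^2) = -6056 / 19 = -318.74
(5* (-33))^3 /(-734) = 4492125 /734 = 6120.06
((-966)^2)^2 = 870780120336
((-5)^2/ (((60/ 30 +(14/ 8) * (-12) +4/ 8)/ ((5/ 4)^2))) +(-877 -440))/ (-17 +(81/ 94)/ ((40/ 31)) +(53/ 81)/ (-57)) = 847287785430/ 10497811421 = 80.71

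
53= 53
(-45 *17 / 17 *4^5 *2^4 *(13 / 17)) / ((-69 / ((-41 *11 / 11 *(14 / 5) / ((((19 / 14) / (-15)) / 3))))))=231066501120 / 7429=31103311.50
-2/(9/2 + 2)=-4/13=-0.31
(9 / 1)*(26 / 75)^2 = 676 / 625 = 1.08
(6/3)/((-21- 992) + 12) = -2/1001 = -0.00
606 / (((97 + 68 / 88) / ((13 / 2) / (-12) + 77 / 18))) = 298859 / 12906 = 23.16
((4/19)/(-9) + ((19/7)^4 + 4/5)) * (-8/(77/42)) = -164390864/684285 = -240.24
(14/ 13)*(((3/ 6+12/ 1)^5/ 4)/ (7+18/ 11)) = 150390625/ 15808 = 9513.58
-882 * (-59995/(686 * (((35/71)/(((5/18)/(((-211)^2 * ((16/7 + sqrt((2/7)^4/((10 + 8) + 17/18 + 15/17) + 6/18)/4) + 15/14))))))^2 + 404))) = 195366355612548160688089762216167180/177203606412074502878758006245478119050041 -32565351146741872929408753360 * sqrt(265398882555)/177203606412074502878758006245478119050041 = 0.00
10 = 10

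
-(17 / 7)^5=-1419857 / 16807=-84.48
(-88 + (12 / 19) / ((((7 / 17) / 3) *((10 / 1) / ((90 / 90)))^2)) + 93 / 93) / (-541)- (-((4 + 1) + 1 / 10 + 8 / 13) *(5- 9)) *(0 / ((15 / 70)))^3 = 0.16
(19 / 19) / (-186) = -1 / 186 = -0.01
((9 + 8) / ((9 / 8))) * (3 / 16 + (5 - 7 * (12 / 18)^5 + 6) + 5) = 1009001 / 4374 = 230.68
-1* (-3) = 3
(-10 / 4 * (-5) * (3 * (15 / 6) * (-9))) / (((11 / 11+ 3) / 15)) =-50625 / 16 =-3164.06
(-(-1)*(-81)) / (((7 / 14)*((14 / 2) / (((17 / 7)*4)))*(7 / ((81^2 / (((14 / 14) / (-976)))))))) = 70541352576 / 343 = 205659920.05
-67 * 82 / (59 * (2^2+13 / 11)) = -60434 / 3363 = -17.97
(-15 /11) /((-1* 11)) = 15 /121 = 0.12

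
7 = 7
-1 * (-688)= 688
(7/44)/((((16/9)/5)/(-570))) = -255.04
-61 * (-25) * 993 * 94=142346550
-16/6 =-8/3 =-2.67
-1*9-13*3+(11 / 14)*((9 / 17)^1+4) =-1511 / 34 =-44.44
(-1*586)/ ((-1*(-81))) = -586/ 81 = -7.23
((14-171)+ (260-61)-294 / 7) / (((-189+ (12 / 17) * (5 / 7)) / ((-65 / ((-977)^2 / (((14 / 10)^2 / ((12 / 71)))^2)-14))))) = 0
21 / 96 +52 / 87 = 2273 / 2784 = 0.82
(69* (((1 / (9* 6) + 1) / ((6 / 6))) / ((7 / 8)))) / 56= 1265 / 882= 1.43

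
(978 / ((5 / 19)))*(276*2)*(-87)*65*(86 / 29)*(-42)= 1444920265152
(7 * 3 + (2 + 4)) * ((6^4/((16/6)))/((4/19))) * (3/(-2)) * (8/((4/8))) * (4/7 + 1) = -16454988/7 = -2350712.57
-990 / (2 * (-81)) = 55 / 9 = 6.11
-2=-2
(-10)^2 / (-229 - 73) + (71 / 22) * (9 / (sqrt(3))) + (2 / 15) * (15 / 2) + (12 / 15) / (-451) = 227151 / 340505 + 213 * sqrt(3) / 22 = 17.44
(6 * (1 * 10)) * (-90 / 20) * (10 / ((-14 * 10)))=135 / 7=19.29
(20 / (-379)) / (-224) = 5 / 21224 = 0.00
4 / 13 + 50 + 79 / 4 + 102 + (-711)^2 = 26296039 / 52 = 505693.06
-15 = -15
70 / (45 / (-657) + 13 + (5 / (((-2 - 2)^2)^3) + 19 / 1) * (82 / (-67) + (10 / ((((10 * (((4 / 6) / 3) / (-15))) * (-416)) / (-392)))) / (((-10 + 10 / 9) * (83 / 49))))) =5533743448064 / 5529427539127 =1.00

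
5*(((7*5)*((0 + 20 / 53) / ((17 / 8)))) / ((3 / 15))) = 140000 / 901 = 155.38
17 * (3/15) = 17/5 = 3.40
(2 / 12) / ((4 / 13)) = 13 / 24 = 0.54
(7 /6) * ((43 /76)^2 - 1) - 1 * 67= -783147 /11552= -67.79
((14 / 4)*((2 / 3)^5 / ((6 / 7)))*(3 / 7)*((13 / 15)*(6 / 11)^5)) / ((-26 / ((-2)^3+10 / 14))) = 2176 / 805255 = 0.00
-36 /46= -0.78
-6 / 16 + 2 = 13 / 8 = 1.62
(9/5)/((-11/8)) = -72/55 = -1.31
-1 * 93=-93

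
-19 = -19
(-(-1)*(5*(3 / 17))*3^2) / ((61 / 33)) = 4455 / 1037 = 4.30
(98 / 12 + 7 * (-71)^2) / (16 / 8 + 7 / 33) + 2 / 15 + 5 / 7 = 244608499 / 15330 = 15956.20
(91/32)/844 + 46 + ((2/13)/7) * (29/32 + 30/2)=113922961/2457728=46.35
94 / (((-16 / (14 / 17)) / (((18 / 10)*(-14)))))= 20727 / 170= 121.92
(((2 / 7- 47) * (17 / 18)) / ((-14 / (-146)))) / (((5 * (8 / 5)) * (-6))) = 135269 / 14112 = 9.59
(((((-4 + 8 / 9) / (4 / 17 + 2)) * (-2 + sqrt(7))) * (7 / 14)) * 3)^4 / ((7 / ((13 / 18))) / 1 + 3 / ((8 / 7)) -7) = 694191139096 / 833924079 -262183777856 * sqrt(7) / 833924079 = 0.62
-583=-583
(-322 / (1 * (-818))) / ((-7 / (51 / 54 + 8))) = -3703 / 7362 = -0.50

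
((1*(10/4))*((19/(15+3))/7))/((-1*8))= -95/2016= -0.05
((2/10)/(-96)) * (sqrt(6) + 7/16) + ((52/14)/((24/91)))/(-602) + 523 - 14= 392196311/770560 - sqrt(6)/480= 508.97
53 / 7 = 7.57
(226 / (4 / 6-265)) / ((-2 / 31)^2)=-325779 / 1586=-205.41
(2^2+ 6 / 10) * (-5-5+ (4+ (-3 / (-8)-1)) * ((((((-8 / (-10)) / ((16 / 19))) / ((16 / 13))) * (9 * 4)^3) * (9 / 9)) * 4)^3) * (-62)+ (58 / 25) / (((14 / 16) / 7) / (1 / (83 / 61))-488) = -14761720465157625504579068 / 5130625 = -2877177822420782166.81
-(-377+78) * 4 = 1196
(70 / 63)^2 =100 / 81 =1.23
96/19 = 5.05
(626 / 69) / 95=626 / 6555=0.10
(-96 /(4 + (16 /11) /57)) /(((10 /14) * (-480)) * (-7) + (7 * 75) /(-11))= -18392 /1814125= -0.01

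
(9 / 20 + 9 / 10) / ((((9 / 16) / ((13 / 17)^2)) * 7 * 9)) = 0.02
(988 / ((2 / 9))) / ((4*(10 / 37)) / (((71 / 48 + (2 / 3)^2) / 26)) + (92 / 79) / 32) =28798378128 / 94884047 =303.51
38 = 38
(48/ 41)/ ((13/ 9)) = 432/ 533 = 0.81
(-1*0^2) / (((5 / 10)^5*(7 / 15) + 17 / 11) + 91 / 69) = 0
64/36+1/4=73/36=2.03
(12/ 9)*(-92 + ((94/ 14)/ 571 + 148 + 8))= 341140/ 3997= 85.35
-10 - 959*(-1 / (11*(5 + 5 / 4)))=1086 / 275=3.95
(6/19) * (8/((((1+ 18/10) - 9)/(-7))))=1680/589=2.85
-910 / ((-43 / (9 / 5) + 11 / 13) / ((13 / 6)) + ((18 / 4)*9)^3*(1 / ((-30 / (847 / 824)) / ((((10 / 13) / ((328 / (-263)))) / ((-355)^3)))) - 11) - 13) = 0.00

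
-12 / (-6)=2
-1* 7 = -7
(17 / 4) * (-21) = -357 / 4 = -89.25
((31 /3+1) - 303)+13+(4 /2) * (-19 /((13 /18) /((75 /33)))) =-170848 /429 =-398.25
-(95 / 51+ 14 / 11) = -1759 / 561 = -3.14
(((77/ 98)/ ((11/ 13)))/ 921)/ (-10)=-13/ 128940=-0.00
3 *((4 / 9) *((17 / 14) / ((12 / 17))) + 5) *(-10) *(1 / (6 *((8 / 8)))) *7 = -10895 / 54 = -201.76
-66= -66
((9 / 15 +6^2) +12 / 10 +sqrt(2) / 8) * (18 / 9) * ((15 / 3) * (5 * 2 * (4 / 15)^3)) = 32 * sqrt(2) / 135 +1792 / 25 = 72.02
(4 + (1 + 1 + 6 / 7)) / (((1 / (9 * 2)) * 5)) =864 / 35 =24.69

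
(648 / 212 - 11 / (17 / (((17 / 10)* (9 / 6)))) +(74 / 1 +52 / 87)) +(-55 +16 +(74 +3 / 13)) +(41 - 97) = 66219121 / 1198860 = 55.24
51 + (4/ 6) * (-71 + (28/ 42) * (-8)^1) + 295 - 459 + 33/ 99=-163.56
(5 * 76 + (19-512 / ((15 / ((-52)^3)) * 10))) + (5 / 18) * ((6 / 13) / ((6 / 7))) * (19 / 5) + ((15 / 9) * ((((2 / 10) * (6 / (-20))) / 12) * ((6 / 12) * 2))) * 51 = 11239982131 / 23400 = 480341.12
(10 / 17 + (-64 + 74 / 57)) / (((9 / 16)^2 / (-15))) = 77040640 / 26163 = 2944.64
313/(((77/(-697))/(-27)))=5890347/77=76498.01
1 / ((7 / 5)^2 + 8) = 25 / 249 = 0.10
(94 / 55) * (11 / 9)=94 / 45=2.09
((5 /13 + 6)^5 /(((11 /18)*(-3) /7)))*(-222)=36727614955332 /4084223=8992558.67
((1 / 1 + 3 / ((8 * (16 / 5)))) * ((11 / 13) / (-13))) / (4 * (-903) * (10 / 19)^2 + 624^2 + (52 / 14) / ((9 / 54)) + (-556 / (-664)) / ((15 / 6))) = -126893305 / 677772150803072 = -0.00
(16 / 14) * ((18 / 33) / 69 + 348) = 100624 / 253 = 397.72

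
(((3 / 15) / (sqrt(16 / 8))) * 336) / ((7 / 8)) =192 * sqrt(2) / 5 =54.31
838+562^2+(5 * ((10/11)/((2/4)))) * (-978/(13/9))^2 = 8336232238/1859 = 4484256.18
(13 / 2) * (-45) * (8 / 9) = -260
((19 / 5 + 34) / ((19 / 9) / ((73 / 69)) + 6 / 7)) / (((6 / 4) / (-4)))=-772632 / 21865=-35.34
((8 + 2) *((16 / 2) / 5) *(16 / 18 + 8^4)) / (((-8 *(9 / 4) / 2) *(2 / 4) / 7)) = -8259328 / 81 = -101967.01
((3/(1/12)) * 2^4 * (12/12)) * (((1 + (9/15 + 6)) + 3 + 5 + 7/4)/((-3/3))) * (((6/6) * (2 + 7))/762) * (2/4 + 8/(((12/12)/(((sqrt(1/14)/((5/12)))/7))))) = -3597696 * sqrt(14)/155575 -37476/635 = -145.54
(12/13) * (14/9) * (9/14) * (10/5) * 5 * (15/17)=1800/221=8.14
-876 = -876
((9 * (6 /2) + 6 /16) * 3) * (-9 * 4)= -5913 /2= -2956.50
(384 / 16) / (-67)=-24 / 67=-0.36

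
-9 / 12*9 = -27 / 4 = -6.75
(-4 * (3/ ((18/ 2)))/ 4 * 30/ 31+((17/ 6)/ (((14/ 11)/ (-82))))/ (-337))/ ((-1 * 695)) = -96137/ 304947930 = -0.00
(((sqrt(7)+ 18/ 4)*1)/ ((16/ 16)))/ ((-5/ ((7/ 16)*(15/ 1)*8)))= -189/ 4 - 21*sqrt(7)/ 2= -75.03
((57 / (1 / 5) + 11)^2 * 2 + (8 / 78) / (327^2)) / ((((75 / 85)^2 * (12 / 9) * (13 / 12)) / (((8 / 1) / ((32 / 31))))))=1636715048175391 / 1355325075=1207618.07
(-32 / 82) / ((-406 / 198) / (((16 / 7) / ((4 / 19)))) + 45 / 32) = -963072 / 3004357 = -0.32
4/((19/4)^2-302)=-64/4471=-0.01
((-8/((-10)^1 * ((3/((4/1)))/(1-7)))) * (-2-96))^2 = 9834496/25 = 393379.84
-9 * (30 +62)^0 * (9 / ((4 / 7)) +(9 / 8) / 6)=-2295 / 16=-143.44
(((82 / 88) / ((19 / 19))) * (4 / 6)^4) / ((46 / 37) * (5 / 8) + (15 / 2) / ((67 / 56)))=1626224 / 62249715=0.03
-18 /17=-1.06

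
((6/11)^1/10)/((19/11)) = 3/95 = 0.03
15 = 15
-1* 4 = -4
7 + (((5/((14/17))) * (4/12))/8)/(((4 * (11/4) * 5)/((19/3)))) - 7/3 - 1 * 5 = -3373/11088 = -0.30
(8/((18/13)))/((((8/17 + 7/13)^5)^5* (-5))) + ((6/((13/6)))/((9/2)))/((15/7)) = -18957647122117040525650174282590701864276042318382050075288252/29838531274241236223640256968566678123832693793002054403541655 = -0.64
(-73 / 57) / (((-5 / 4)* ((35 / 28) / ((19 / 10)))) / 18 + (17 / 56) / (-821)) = 20137488 / 724189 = 27.81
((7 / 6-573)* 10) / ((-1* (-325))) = -3431 / 195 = -17.59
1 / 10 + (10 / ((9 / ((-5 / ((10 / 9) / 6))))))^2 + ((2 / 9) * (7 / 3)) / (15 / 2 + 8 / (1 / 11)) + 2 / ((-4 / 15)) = 23015831 / 25785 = 892.61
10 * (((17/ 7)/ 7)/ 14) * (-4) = -340/ 343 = -0.99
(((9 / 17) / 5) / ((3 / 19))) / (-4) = -57 / 340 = -0.17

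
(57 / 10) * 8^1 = 228 / 5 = 45.60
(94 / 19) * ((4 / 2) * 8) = 1504 / 19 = 79.16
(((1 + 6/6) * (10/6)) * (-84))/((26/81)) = -11340/13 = -872.31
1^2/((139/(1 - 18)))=-17/139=-0.12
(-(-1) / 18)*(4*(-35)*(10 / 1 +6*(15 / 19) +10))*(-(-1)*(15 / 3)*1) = -164500 / 171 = -961.99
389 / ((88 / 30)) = 5835 / 44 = 132.61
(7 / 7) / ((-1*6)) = -1 / 6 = -0.17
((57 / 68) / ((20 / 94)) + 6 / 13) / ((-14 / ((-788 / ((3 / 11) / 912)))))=6407671644 / 7735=828399.70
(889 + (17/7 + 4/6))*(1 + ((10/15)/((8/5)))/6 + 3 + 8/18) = 3044275/756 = 4026.82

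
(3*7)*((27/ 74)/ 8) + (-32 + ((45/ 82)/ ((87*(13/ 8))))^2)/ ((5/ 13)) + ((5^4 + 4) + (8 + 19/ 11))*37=14092714948980149/ 598399824880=23550.67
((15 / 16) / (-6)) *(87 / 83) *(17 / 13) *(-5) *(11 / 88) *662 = 12238725 / 138112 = 88.61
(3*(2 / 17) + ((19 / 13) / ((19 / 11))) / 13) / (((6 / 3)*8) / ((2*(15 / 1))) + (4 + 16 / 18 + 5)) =54045 / 1347437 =0.04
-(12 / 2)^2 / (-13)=36 / 13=2.77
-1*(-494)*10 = 4940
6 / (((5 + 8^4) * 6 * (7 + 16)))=1 / 94323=0.00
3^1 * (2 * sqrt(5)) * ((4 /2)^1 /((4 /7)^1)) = 46.96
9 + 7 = 16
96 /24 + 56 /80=47 /10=4.70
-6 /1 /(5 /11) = -66 /5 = -13.20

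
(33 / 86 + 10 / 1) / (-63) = -893 / 5418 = -0.16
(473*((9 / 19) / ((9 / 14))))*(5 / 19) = 33110 / 361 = 91.72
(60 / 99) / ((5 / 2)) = 8 / 33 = 0.24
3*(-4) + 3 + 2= -7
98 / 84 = 7 / 6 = 1.17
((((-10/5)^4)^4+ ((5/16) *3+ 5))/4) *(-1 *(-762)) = 399543651/32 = 12485739.09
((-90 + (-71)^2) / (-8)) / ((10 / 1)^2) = -4951 / 800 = -6.19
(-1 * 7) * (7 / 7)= -7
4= 4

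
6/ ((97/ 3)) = 18/ 97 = 0.19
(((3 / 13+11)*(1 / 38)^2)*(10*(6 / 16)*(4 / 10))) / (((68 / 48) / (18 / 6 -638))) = -417195 / 79781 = -5.23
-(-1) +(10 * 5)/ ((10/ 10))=51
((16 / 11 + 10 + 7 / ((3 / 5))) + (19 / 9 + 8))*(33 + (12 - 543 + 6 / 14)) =-181890 / 11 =-16535.45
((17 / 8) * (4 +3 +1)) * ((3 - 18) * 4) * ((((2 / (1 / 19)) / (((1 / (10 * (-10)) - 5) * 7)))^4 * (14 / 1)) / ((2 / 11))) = -779840864000000000 / 7203171728781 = -108263.54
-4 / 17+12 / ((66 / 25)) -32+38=1928 / 187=10.31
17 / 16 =1.06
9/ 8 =1.12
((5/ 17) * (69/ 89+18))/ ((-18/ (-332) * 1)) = 462310/ 4539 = 101.85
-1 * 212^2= -44944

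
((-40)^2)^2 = 2560000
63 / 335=0.19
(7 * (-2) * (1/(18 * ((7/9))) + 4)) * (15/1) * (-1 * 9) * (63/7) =69255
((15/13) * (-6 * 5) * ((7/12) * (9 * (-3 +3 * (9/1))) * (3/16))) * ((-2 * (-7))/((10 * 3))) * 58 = -575505/26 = -22134.81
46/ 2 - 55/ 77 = 156/ 7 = 22.29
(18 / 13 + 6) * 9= 66.46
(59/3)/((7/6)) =118/7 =16.86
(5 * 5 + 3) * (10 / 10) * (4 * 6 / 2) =336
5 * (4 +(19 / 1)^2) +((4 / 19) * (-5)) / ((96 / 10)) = 416075 / 228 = 1824.89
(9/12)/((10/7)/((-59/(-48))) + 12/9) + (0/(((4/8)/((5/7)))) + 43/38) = 336535/234992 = 1.43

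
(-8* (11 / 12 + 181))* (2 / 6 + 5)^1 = -69856 / 9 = -7761.78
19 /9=2.11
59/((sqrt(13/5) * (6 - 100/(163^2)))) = 1567571 * sqrt(65)/2071082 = 6.10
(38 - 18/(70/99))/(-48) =-439/1680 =-0.26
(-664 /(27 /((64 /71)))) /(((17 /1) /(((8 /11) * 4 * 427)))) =-580665344 /358479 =-1619.80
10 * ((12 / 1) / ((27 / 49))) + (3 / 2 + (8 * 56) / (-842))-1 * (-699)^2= -488382.25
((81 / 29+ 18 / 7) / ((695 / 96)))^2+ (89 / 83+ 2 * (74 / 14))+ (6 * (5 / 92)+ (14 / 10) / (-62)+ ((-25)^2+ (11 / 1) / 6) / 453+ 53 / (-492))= 3615760918851748934039 / 262538265700962738900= 13.77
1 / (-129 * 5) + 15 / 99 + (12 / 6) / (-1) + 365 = 2576549 / 7095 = 363.15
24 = 24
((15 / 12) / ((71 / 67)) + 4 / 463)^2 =24411250081 / 17290146064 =1.41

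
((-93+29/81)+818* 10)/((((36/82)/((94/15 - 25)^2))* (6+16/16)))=923528.08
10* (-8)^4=40960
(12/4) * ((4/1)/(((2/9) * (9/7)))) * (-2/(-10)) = 42/5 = 8.40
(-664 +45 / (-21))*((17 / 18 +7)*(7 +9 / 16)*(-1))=80683889 / 2016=40021.77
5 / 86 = 0.06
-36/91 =-0.40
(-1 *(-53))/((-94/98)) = -2597/47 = -55.26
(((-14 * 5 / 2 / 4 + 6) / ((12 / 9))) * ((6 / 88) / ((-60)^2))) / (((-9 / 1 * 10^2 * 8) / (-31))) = -31 / 184320000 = -0.00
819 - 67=752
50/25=2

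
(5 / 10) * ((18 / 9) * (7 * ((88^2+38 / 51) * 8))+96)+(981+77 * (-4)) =22155763 / 51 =434426.73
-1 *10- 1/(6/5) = -65/6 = -10.83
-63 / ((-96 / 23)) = 483 / 32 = 15.09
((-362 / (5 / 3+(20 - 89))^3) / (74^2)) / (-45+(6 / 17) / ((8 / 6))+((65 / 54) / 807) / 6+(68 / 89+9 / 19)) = -9183186863163 / 1844595301314868400636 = -0.00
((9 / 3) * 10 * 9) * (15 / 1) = 4050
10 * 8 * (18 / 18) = 80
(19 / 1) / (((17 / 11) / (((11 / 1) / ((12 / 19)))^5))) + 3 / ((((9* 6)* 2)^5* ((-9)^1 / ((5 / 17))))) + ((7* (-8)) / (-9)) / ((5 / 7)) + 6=36910663453515016567 / 1873393297920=19702570.46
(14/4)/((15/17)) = 119/30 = 3.97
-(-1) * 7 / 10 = 0.70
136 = 136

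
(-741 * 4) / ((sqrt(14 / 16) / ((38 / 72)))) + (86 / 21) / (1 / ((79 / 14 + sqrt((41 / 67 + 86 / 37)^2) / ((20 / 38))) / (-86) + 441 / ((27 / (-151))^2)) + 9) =179236868815841 / 393907454593569 - 9386 * sqrt(14) / 21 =-1671.89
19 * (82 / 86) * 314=244606 / 43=5688.51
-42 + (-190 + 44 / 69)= -15964 / 69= -231.36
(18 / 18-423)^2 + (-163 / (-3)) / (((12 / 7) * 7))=6411187 / 36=178088.53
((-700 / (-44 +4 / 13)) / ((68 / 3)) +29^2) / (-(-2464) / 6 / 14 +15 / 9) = 8127521 / 299336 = 27.15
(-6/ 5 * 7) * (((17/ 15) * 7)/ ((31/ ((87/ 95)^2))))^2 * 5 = -1.93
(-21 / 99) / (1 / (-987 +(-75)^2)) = -10822 / 11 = -983.82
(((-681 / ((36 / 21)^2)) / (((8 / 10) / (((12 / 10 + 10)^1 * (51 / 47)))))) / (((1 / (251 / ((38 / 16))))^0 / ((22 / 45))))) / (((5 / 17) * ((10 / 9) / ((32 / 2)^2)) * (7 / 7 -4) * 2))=3960321904 / 17625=224699.12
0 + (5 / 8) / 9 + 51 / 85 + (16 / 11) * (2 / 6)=4571 / 3960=1.15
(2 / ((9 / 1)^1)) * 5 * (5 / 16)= 25 / 72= 0.35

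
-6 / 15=-2 / 5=-0.40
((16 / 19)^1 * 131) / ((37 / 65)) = 136240 / 703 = 193.80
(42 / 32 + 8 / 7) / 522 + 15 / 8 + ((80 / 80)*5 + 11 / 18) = 7.49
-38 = -38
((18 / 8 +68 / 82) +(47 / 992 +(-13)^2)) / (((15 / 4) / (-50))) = -35003675 / 15252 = -2295.02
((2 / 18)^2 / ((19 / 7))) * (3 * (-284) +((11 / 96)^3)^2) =-4668367445346017 / 1204664238342144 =-3.88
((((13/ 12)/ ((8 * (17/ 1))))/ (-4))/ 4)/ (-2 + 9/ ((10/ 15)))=-13/ 300288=-0.00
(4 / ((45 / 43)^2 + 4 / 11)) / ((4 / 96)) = 1952544 / 29671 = 65.81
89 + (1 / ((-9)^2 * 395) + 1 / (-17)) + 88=96240977 / 543915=176.94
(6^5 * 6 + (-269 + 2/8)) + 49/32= 1484441/32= 46388.78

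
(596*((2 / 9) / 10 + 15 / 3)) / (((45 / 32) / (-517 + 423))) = -405165568 / 2025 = -200081.76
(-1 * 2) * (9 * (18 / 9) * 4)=-144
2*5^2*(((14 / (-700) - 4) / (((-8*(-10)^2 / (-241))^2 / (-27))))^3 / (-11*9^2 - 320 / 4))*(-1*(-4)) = -31317113060298110842197003 / 159088640000000000000000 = -196.85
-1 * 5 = -5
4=4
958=958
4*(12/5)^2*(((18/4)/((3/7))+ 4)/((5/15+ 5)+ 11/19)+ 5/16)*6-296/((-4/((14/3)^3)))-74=1780862938/227475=7828.83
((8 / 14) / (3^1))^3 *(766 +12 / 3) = 7040 / 1323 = 5.32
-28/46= -14/23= -0.61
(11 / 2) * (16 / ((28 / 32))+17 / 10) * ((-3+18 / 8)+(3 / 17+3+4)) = 6724993 / 9520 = 706.41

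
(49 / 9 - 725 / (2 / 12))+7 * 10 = -38471 / 9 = -4274.56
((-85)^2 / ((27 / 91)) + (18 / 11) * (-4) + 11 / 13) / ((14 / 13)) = 46998460 / 2079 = 22606.28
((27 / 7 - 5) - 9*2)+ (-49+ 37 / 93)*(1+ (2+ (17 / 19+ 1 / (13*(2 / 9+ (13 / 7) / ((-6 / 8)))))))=-2360684834 / 11416587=-206.78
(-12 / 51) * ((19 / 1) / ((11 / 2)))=-152 / 187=-0.81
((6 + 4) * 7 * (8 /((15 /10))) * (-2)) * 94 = -210560 /3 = -70186.67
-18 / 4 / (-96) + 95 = 6083 / 64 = 95.05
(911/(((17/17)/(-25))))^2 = 518700625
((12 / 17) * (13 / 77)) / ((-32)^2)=39 / 335104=0.00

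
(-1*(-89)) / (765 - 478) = 89 / 287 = 0.31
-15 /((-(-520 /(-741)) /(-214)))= -4574.25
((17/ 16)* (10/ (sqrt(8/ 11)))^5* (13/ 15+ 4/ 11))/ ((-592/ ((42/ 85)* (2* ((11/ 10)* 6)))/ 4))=-12895575* sqrt(22)/ 4736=-12771.45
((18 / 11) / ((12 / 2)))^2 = 9 / 121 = 0.07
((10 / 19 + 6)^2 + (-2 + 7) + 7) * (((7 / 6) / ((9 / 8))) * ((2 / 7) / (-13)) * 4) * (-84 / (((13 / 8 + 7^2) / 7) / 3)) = 76066816 / 438615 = 173.43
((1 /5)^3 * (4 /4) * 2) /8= 1 /500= 0.00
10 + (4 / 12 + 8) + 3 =64 / 3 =21.33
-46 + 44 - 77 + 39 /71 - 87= -11747 /71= -165.45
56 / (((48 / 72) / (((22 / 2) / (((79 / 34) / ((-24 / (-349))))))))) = 753984 / 27571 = 27.35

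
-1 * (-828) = 828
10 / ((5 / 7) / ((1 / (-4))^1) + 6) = 35 / 11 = 3.18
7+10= 17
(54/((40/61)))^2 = 2712609/400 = 6781.52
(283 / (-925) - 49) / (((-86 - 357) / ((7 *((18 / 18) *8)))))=6.23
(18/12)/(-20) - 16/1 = -643/40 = -16.08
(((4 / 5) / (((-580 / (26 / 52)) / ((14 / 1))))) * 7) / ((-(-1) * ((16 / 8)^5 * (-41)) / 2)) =49 / 475600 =0.00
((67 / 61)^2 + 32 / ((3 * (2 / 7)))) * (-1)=-430219 / 11163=-38.54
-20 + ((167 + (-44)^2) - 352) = 1731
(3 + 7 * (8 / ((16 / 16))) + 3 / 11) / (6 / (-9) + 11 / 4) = 7824 / 275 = 28.45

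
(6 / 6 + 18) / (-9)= -19 / 9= -2.11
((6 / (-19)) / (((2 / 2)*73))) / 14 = -3 / 9709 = -0.00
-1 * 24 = -24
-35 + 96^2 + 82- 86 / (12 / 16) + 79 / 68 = 1866497 / 204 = 9149.50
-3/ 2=-1.50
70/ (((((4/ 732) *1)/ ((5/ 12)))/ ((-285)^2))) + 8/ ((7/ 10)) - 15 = 6069538075/ 14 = 433538433.93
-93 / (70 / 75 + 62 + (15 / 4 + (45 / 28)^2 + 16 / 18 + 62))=-3281040 / 4662433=-0.70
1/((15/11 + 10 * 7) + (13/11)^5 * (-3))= 0.02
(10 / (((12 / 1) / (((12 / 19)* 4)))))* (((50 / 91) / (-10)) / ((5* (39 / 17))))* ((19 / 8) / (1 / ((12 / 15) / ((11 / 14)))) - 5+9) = -48008 / 741741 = -0.06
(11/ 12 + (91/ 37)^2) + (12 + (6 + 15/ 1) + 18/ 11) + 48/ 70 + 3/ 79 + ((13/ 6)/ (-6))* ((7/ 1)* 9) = 4890563869/ 249828810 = 19.58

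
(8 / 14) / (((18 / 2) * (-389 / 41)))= -164 / 24507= -0.01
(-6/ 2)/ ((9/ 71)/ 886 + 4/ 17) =-12.74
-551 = -551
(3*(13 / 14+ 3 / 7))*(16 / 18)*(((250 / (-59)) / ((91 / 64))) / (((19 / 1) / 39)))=-64000 / 2891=-22.14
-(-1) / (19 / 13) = 13 / 19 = 0.68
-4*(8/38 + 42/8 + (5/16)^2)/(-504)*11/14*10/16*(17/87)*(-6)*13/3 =-328610425/2985873408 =-0.11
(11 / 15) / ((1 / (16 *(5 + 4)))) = 528 / 5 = 105.60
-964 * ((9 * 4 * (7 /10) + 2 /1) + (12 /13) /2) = -1733272 /65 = -26665.72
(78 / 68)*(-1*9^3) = -28431 / 34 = -836.21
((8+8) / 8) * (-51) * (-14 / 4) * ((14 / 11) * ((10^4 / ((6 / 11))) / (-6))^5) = -2382022070312500000000000 / 19683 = -121019258767083269826.75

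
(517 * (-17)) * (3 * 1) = -26367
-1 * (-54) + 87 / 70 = 3867 / 70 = 55.24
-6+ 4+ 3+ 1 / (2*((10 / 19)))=39 / 20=1.95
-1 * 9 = -9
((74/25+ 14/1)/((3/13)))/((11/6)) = 11024/275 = 40.09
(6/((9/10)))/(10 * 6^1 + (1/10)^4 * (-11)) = 200000/1799967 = 0.11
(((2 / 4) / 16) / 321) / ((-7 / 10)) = -5 / 35952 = -0.00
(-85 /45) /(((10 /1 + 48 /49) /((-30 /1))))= 4165 /807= 5.16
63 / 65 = 0.97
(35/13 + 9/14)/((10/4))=1.33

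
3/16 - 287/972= -419/3888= -0.11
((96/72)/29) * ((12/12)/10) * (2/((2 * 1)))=2/435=0.00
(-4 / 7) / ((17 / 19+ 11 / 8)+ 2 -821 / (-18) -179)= 5472 / 1236445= 0.00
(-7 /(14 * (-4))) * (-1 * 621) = -621 /8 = -77.62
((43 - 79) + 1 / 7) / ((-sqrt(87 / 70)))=251*sqrt(6090) / 609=32.16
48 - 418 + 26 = -344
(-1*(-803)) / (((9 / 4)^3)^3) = 210501632 / 387420489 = 0.54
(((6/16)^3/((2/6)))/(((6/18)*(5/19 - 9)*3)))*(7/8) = -10773/679936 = -0.02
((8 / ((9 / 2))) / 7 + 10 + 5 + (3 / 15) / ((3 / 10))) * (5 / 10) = 1003 / 126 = 7.96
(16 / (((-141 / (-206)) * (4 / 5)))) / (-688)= -515 / 12126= -0.04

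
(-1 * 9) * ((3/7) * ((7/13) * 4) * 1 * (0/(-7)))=0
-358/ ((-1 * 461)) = 358/ 461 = 0.78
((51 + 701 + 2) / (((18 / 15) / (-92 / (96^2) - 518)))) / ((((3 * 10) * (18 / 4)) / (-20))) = 2249738075 / 46656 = 48219.69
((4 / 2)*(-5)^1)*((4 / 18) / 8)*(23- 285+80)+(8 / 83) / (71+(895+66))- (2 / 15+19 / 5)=46.62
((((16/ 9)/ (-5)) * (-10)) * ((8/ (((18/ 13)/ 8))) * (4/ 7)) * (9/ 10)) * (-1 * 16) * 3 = -425984/ 105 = -4056.99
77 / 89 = 0.87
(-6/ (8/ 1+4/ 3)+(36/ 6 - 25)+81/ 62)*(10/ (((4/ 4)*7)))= -39790/ 1519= -26.19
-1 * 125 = -125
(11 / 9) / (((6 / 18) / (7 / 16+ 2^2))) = 781 / 48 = 16.27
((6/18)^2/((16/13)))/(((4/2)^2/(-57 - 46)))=-2.32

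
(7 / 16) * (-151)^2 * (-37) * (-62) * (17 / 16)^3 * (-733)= -659274216482441 / 32768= -20119452407.30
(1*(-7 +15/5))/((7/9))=-36/7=-5.14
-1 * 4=-4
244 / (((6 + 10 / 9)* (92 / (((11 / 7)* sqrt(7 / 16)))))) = 0.39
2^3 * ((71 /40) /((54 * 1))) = 71 /270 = 0.26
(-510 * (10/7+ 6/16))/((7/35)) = -128775/28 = -4599.11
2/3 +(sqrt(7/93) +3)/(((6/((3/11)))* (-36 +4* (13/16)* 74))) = sqrt(651)/418407 +9007/13497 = 0.67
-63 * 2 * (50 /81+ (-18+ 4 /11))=212296 /99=2144.40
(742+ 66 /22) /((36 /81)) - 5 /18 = 60335 /36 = 1675.97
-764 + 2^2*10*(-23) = -1684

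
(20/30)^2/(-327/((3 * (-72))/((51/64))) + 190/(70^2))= 501760/1405731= 0.36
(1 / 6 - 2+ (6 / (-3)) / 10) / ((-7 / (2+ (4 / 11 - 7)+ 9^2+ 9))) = 19093 / 770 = 24.80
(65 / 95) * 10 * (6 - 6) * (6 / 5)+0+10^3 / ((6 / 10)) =5000 / 3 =1666.67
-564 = -564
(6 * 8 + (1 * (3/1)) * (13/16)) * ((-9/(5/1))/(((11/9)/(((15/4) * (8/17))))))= -196101/1496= -131.08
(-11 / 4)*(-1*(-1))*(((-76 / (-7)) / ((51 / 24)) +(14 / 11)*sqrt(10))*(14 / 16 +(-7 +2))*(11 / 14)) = 363*sqrt(10) / 32 +75867 / 1666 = 81.41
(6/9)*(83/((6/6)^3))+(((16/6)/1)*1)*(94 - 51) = 170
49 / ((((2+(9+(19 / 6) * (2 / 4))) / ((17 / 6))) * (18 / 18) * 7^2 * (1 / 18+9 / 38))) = 2907 / 3775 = 0.77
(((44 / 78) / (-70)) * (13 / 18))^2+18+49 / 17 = 1268097557 / 60725700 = 20.88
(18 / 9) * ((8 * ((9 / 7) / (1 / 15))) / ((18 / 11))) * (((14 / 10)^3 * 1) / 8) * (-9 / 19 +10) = 292677 / 475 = 616.16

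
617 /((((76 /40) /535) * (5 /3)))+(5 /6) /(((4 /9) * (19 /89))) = 15845895 /152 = 104249.31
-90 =-90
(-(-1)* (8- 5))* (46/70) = 1.97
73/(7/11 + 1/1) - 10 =623/18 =34.61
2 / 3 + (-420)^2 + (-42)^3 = 306938 / 3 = 102312.67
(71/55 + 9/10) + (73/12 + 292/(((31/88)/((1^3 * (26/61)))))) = 451270111/1248060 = 361.58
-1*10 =-10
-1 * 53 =-53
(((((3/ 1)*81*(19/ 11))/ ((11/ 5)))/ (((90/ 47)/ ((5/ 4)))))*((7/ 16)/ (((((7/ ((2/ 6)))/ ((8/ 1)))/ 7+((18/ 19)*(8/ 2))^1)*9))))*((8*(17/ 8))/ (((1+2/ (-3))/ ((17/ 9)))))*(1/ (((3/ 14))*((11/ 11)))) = 1201348435/ 1838232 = 653.53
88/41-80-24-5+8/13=-56625/533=-106.24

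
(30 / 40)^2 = 9 / 16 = 0.56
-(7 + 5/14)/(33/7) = -103/66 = -1.56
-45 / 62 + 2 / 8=-59 / 124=-0.48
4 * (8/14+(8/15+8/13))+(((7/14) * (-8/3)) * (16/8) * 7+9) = -3803/1365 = -2.79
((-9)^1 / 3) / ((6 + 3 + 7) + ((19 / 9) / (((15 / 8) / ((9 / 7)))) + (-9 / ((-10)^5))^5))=-630000000000000000000000000 / 3664000000000000000001240029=-0.17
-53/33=-1.61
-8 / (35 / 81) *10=-1296 / 7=-185.14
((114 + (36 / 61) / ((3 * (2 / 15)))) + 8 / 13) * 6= 552360 / 793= 696.54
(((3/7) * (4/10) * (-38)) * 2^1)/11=-456/385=-1.18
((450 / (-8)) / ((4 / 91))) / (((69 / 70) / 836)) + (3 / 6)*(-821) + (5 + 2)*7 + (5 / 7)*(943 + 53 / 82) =-14324313063 / 13202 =-1085010.84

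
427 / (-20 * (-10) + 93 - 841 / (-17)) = 7259 / 5822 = 1.25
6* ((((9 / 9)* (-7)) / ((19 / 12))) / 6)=-84 / 19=-4.42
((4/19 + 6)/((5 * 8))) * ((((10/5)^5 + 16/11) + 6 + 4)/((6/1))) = 14101/12540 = 1.12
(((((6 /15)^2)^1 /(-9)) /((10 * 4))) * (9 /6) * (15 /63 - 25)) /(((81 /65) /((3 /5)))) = 338 /42525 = 0.01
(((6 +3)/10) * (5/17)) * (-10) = -45/17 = -2.65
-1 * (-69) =69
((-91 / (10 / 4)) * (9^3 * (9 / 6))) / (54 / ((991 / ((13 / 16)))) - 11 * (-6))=-525935592 / 872665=-602.68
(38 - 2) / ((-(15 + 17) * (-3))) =3 / 8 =0.38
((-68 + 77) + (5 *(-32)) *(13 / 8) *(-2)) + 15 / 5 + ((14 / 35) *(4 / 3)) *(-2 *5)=1580 / 3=526.67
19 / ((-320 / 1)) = -19 / 320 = -0.06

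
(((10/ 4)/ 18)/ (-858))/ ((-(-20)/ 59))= -59/ 123552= -0.00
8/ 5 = 1.60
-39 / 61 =-0.64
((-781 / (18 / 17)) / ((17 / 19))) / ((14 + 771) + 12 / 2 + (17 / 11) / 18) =-163229 / 156635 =-1.04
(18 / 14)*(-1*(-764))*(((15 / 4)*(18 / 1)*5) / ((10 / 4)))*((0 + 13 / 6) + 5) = 6652530 / 7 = 950361.43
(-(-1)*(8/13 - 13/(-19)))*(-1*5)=-1605/247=-6.50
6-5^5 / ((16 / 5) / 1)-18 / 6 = -15577 / 16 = -973.56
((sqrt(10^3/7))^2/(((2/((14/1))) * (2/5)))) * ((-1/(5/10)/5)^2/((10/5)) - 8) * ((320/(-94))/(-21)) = -1056000/329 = -3209.73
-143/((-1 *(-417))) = -143/417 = -0.34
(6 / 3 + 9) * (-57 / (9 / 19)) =-1323.67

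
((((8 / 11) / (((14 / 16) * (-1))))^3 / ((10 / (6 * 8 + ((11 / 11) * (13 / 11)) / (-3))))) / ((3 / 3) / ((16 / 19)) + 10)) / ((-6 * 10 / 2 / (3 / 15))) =1647312896 / 1011277661625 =0.00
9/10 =0.90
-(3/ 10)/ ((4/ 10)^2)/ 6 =-5/ 16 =-0.31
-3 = -3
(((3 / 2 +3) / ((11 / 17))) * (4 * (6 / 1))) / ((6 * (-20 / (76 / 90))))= -323 / 275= -1.17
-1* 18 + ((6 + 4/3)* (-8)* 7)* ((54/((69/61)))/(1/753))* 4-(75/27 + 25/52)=-635612998619/10764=-59049888.39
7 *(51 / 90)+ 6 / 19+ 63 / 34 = 29726 / 4845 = 6.14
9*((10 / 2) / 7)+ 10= 115 / 7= 16.43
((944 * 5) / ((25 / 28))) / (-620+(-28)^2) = 6608 / 205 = 32.23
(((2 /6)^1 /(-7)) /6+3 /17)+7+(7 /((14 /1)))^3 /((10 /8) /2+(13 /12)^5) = 68536457 /9482634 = 7.23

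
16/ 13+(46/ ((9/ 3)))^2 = 27652/ 117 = 236.34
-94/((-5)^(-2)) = -2350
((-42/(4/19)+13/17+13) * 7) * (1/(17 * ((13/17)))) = -44205/442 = -100.01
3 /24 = 1 /8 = 0.12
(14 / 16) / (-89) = -7 / 712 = -0.01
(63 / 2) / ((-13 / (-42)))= 1323 / 13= 101.77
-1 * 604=-604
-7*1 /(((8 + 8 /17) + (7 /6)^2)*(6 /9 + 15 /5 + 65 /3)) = -3213 /114323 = -0.03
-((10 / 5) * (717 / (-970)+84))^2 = -6522662169 / 235225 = -27729.46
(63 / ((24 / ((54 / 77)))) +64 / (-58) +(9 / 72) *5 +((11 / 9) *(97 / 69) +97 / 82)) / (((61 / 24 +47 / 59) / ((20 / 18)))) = 163449265270 / 115178918679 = 1.42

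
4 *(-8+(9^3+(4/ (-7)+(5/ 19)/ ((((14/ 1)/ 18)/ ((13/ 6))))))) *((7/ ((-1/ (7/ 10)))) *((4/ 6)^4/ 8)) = -895202/ 2565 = -349.01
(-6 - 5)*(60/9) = -220/3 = -73.33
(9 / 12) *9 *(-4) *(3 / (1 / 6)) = -486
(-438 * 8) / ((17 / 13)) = -45552 / 17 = -2679.53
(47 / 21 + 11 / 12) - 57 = -4523 / 84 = -53.85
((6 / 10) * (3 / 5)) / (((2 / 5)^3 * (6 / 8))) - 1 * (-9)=33 / 2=16.50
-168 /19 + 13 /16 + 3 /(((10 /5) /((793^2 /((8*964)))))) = 33491269 /293056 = 114.28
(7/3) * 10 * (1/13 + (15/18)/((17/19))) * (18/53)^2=1684620/620789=2.71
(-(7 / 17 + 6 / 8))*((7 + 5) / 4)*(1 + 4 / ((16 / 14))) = -2133 / 136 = -15.68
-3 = -3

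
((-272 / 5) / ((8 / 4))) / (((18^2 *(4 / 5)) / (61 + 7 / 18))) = -18785 / 2916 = -6.44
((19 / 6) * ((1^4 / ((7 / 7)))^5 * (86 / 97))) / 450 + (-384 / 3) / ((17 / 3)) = -50270911 / 2226150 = -22.58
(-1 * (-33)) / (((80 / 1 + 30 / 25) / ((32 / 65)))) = 528 / 2639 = 0.20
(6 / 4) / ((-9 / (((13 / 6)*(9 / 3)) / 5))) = -13 / 60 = -0.22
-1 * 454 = -454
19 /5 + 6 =49 /5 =9.80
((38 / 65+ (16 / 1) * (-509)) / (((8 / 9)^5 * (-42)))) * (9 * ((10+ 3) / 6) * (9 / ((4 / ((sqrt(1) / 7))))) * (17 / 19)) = 2391079010517 / 1220280320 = 1959.45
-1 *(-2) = 2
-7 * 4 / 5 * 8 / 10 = -4.48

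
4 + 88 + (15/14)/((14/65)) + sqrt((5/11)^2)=210057/2156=97.43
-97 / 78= -1.24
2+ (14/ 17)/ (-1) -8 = -6.82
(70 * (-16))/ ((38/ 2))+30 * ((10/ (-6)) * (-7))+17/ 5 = 27973/ 95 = 294.45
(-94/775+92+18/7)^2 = 262545561664/29430625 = 8920.83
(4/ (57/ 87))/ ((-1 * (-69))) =116/ 1311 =0.09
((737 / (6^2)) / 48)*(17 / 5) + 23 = 211249 / 8640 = 24.45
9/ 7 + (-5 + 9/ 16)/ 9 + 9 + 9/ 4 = 12139/ 1008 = 12.04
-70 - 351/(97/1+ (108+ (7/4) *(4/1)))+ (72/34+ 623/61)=-59.32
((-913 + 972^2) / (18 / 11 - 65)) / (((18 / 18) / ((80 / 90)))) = -83060648 / 6273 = -13240.98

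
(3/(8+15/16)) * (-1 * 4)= -192/143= -1.34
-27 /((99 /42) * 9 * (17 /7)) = -98 /187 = -0.52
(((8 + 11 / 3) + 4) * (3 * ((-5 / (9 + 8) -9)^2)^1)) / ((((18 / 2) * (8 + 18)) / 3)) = 586654 / 11271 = 52.05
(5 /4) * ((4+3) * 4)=35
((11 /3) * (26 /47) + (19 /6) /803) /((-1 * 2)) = -153403 /150964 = -1.02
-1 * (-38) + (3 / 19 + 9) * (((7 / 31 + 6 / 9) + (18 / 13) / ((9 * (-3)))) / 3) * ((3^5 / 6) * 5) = 4272521 / 7657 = 557.99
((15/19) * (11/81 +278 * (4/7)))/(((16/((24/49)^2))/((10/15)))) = 1.25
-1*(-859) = 859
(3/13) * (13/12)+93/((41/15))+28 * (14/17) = 159845/2788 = 57.33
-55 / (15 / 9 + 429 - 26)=-165 / 1214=-0.14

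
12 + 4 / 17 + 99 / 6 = 977 / 34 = 28.74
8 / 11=0.73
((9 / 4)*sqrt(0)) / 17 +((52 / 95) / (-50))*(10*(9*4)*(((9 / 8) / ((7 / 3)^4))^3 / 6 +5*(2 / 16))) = -2.46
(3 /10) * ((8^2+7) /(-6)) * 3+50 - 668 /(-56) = 7179 /140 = 51.28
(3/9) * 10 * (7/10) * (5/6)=35/18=1.94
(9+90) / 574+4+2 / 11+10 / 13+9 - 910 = -73535333 / 82082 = -895.88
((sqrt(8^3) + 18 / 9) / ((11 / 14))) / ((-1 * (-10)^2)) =-56 * sqrt(2) / 275 - 7 / 275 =-0.31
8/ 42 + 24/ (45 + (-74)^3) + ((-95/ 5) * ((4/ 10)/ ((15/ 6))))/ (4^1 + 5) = -94039328/ 638156925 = -0.15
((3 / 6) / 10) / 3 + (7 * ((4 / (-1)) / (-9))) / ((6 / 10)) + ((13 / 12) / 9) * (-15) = 917 / 270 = 3.40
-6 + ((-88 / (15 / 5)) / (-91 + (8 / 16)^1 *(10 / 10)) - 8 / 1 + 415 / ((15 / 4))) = 52666 / 543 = 96.99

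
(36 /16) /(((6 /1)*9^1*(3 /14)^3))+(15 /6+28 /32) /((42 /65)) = 9.46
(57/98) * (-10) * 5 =-29.08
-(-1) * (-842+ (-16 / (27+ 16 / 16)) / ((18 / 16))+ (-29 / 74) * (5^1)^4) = -5069647 / 4662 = -1087.44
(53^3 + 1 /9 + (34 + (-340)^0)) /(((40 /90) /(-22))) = -14742299 /2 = -7371149.50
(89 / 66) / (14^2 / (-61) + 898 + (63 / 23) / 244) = 249734 / 165713031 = 0.00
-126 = -126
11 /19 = 0.58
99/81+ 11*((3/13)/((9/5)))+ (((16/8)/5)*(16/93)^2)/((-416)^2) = 12826147/4872270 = 2.63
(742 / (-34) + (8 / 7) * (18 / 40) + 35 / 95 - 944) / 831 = -10908656 / 9394455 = -1.16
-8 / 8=-1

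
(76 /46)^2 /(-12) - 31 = -49558 /1587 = -31.23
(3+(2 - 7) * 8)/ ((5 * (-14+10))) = 37/ 20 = 1.85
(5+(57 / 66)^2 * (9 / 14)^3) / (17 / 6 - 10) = -20710947 / 28554064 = -0.73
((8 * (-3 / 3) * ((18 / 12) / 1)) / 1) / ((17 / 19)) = -228 / 17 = -13.41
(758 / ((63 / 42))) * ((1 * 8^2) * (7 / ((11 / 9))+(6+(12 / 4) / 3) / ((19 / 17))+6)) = 364810240 / 627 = 581834.51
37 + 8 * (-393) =-3107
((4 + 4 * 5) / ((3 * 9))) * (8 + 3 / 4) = 70 / 9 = 7.78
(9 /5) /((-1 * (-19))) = 9 /95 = 0.09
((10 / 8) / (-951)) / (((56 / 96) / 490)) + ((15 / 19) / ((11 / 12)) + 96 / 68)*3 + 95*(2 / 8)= 132745499 / 4505204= 29.46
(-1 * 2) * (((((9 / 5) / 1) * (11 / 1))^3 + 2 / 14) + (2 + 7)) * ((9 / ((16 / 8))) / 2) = -61200837 / 1750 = -34971.91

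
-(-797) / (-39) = -20.44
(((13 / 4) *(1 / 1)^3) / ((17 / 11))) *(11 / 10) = 1573 / 680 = 2.31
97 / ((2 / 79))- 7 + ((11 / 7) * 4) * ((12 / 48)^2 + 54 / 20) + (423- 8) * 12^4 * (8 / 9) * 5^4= 4780803841.86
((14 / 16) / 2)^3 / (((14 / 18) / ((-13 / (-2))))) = 5733 / 8192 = 0.70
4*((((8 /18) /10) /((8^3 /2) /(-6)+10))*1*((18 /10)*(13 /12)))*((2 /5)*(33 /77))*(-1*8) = 624 /42875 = 0.01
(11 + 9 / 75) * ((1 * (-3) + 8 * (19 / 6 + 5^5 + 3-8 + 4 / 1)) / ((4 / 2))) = 10430977 / 75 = 139079.69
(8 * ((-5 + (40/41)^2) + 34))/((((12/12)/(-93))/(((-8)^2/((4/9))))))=-5394190464/1681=-3208917.59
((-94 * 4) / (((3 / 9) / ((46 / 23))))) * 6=-13536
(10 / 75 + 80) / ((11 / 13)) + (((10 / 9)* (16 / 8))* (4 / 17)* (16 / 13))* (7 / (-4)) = 10236838 / 109395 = 93.58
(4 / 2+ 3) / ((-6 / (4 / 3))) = -10 / 9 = -1.11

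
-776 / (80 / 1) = -97 / 10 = -9.70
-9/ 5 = -1.80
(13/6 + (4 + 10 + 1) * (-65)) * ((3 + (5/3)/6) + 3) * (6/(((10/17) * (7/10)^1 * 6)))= -11212877/756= -14831.85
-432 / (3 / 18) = -2592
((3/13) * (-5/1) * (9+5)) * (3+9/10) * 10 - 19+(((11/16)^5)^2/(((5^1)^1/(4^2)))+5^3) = -180019091623719/343597383680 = -523.92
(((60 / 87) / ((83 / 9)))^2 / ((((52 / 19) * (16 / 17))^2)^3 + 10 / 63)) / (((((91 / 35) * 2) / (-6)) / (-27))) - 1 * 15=-15.00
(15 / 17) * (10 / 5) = 30 / 17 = 1.76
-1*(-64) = 64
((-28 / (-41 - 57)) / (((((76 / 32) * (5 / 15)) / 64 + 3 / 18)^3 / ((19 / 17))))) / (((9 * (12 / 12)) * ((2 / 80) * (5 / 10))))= 244813135872 / 494965625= 494.61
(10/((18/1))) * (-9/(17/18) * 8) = -720/17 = -42.35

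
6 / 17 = 0.35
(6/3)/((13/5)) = 10/13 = 0.77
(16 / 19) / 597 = 16 / 11343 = 0.00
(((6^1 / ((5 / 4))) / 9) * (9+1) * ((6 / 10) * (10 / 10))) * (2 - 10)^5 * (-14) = 7340032 / 5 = 1468006.40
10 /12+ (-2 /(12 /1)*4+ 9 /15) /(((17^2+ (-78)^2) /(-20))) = 31873 /38238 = 0.83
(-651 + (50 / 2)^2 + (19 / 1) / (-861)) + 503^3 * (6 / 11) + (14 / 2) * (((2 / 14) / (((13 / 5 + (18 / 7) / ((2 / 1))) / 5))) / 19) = 1698833059983193 / 24473064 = 69416443.32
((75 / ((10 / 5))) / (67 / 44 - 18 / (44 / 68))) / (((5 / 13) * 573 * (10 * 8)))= -11 / 135992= -0.00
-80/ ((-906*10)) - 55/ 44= -1.24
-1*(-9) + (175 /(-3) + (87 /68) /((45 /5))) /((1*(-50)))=34557 /3400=10.16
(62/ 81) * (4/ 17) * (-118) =-29264/ 1377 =-21.25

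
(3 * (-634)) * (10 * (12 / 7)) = -228240 / 7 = -32605.71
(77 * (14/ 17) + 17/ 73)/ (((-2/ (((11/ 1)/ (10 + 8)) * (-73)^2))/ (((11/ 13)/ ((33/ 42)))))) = -443963443/ 3978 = -111604.69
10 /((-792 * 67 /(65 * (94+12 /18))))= -23075 /19899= -1.16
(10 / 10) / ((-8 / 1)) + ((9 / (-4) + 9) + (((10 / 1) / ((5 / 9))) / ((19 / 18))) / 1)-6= 2687 / 152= 17.68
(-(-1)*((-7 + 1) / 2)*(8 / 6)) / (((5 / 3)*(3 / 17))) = -13.60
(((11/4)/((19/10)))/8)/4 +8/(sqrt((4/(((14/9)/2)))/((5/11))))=55/1216 +4 * sqrt(385)/33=2.42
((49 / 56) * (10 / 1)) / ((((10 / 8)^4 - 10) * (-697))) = 448 / 269739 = 0.00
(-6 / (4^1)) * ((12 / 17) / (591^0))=-18 / 17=-1.06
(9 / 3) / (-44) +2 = 85 / 44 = 1.93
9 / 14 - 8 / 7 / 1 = -1 / 2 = -0.50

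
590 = 590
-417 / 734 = -0.57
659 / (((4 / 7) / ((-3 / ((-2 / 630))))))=4359285 / 4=1089821.25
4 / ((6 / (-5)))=-10 / 3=-3.33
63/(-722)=-63/722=-0.09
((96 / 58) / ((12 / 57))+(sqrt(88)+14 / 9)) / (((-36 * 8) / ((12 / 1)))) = -1229 / 3132- sqrt(22) / 12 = -0.78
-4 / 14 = -2 / 7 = -0.29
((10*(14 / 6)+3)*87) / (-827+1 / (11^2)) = -277211 / 100066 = -2.77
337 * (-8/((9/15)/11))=-148280/3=-49426.67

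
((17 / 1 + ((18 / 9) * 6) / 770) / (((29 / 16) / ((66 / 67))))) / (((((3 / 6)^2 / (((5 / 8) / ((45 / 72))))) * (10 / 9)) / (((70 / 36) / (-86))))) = -314448 / 417745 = -0.75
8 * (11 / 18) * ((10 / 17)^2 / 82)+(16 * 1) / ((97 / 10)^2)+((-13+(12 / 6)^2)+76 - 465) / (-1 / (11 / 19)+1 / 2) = 976756258396 / 3010155507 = 324.49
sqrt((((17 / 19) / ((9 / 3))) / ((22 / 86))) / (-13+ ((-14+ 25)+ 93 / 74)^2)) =74 * sqrt(38269153373) / 157055349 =0.09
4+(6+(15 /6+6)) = 37 /2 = 18.50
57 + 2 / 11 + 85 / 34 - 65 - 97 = -2251 / 22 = -102.32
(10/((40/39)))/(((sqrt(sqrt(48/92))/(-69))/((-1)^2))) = -791.57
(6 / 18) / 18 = 1 / 54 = 0.02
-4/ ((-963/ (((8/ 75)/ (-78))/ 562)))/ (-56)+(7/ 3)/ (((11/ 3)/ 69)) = 2676108073286/ 60946560675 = 43.91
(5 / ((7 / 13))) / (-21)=-65 / 147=-0.44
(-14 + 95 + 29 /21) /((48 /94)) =40655 /252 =161.33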